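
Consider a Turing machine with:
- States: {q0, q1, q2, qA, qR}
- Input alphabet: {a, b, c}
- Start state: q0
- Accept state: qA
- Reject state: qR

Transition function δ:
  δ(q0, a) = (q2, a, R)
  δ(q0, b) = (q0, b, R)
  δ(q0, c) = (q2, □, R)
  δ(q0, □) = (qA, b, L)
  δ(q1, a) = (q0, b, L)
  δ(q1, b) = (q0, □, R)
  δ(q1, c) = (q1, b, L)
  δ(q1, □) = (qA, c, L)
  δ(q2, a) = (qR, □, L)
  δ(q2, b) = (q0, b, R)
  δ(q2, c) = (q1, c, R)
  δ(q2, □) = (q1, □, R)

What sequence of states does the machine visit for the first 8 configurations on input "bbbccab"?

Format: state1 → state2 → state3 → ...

Execution trace:
Initial: [q0]bbbccab
Step 1: δ(q0, b) = (q0, b, R) → b[q0]bbccab
Step 2: δ(q0, b) = (q0, b, R) → bb[q0]bccab
Step 3: δ(q0, b) = (q0, b, R) → bbb[q0]ccab
Step 4: δ(q0, c) = (q2, □, R) → bbb□[q2]cab
Step 5: δ(q2, c) = (q1, c, R) → bbb□c[q1]ab
Step 6: δ(q1, a) = (q0, b, L) → bbb□[q0]cbb
Step 7: δ(q0, c) = (q2, □, R) → bbb□□[q2]bb

State sequence: q0 → q0 → q0 → q0 → q2 → q1 → q0 → q2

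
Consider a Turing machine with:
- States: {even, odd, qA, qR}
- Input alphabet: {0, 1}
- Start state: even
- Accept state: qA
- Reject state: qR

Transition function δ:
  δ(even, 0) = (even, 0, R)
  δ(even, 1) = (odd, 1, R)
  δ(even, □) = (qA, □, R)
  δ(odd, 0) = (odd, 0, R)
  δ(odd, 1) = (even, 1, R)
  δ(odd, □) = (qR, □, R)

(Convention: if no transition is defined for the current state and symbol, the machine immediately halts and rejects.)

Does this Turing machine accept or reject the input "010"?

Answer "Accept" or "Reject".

Execution trace:
Initial: [even]010
Step 1: δ(even, 0) = (even, 0, R) → 0[even]10
Step 2: δ(even, 1) = (odd, 1, R) → 01[odd]0
Step 3: δ(odd, 0) = (odd, 0, R) → 010[odd]□
Step 4: δ(odd, □) = (qR, □, R) → 010□[qR]□

The machine reaches the reject state qR and halts.

Answer: Reject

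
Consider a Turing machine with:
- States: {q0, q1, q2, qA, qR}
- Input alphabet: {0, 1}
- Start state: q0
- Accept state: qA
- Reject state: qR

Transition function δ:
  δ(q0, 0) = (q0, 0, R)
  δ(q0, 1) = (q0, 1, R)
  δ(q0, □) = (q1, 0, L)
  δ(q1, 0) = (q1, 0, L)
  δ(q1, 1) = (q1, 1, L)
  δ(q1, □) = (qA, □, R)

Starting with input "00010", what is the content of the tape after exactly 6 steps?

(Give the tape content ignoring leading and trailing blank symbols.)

Execution trace:
Initial: [q0]00010
Step 1: δ(q0, 0) = (q0, 0, R) → 0[q0]0010
Step 2: δ(q0, 0) = (q0, 0, R) → 00[q0]010
Step 3: δ(q0, 0) = (q0, 0, R) → 000[q0]10
Step 4: δ(q0, 1) = (q0, 1, R) → 0001[q0]0
Step 5: δ(q0, 0) = (q0, 0, R) → 00010[q0]□
Step 6: δ(q0, □) = (q1, 0, L) → 0001[q1]00

After 6 steps, the tape (ignoring leading/trailing blanks) is: 000100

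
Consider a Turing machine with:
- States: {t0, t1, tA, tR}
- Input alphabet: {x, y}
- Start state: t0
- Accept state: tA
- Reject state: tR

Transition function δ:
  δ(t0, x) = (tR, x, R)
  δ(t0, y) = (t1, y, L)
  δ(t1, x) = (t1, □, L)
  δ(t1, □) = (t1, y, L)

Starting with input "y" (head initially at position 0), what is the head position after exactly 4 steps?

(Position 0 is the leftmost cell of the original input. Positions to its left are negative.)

Execution trace (head position shown):
Step 0: [t0]y  (head at position 0)
Step 1: move left → [t1]□y  (head at position -1)
Step 2: move left → [t1]□yy  (head at position -2)
Step 3: move left → [t1]□yyy  (head at position -3)
Step 4: move left → [t1]□yyyy  (head at position -4)

After 4 steps, the head is at position -4.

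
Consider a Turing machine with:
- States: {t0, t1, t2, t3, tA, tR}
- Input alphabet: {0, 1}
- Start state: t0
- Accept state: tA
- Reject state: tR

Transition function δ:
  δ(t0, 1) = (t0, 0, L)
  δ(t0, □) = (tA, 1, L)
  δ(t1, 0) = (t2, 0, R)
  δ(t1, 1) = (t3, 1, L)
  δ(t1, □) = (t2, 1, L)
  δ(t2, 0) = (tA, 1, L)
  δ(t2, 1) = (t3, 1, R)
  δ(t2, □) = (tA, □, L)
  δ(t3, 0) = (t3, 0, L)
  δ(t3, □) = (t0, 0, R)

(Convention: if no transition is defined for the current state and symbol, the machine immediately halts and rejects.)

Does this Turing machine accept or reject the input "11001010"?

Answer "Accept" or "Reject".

Execution trace:
Initial: [t0]11001010
Step 1: δ(t0, 1) = (t0, 0, L) → [t0]□01001010
Step 2: δ(t0, □) = (tA, 1, L) → [tA]□101001010

The machine reaches the accept state tA and halts.

Answer: Accept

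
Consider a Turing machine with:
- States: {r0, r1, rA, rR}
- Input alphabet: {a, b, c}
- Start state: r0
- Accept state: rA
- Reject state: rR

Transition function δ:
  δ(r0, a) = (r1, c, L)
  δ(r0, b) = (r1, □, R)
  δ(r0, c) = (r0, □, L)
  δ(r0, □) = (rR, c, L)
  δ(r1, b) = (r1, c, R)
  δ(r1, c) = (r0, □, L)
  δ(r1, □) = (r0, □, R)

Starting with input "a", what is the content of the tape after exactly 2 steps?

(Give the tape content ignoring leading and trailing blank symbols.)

Execution trace:
Initial: [r0]a
Step 1: δ(r0, a) = (r1, c, L) → [r1]□c
Step 2: δ(r1, □) = (r0, □, R) → □[r0]c

After 2 steps, the tape (ignoring leading/trailing blanks) is: c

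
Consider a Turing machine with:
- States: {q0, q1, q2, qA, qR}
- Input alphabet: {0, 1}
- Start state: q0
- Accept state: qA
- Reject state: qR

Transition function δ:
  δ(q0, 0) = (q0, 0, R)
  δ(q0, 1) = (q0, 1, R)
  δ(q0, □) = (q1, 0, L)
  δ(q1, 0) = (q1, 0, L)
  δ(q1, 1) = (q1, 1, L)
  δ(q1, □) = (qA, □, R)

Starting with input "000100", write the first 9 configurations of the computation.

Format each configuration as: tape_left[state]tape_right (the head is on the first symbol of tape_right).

Transitions applied:
Step 1: δ(q0, 0) = (q0, 0, R)
Step 2: δ(q0, 0) = (q0, 0, R)
Step 3: δ(q0, 0) = (q0, 0, R)
Step 4: δ(q0, 1) = (q0, 1, R)
Step 5: δ(q0, 0) = (q0, 0, R)
Step 6: δ(q0, 0) = (q0, 0, R)
Step 7: δ(q0, □) = (q1, 0, L)
Step 8: δ(q1, 0) = (q1, 0, L)

The first 9 configurations are:
[q0]000100 ⊢ 0[q0]00100 ⊢ 00[q0]0100 ⊢ 000[q0]100 ⊢ 0001[q0]00 ⊢ 00010[q0]0 ⊢ 000100[q0]□ ⊢ 00010[q1]00 ⊢ 0001[q1]000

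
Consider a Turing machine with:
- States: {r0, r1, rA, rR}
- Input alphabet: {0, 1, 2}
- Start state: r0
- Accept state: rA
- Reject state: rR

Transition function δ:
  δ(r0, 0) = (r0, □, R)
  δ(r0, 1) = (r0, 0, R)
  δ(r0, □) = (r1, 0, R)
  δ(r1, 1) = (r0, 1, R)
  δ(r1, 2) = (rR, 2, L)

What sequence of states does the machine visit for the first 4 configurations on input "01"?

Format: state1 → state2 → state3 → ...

Execution trace:
Initial: [r0]01
Step 1: δ(r0, 0) = (r0, □, R) → □[r0]1
Step 2: δ(r0, 1) = (r0, 0, R) → □0[r0]□
Step 3: δ(r0, □) = (r1, 0, R) → □00[r1]□

No transition is defined for δ(r1, □). By convention the machine halts and rejects.

State sequence: r0 → r0 → r0 → r1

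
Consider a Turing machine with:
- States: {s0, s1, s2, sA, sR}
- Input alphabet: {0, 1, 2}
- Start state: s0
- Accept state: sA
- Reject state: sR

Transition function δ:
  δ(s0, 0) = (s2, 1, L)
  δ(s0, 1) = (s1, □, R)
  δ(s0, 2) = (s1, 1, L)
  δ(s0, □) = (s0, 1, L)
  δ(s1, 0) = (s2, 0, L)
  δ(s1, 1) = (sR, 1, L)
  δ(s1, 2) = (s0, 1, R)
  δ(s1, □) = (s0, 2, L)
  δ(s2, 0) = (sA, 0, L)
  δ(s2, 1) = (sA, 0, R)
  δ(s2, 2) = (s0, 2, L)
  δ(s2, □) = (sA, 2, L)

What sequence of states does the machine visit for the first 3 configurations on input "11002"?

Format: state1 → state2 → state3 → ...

Execution trace:
Initial: [s0]11002
Step 1: δ(s0, 1) = (s1, □, R) → □[s1]1002
Step 2: δ(s1, 1) = (sR, 1, L) → [sR]□1002

The machine reaches the reject state sR and halts.

State sequence: s0 → s1 → sR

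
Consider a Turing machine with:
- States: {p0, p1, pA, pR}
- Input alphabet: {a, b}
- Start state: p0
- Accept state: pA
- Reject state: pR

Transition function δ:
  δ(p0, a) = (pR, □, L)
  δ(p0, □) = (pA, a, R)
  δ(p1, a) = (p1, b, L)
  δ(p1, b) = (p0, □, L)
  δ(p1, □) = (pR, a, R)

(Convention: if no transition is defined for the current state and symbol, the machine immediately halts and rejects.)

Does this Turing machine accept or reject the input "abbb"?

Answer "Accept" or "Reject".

Execution trace:
Initial: [p0]abbb
Step 1: δ(p0, a) = (pR, □, L) → [pR]□□bbb

The machine reaches the reject state pR and halts.

Answer: Reject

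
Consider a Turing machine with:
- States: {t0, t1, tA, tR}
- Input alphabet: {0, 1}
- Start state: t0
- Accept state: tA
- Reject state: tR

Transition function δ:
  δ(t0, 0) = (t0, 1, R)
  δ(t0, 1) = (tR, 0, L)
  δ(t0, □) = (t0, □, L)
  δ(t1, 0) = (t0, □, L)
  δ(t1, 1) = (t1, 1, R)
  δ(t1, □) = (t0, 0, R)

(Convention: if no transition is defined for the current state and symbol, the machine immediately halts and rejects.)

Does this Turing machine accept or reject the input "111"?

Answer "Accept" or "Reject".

Execution trace:
Initial: [t0]111
Step 1: δ(t0, 1) = (tR, 0, L) → [tR]□011

The machine reaches the reject state tR and halts.

Answer: Reject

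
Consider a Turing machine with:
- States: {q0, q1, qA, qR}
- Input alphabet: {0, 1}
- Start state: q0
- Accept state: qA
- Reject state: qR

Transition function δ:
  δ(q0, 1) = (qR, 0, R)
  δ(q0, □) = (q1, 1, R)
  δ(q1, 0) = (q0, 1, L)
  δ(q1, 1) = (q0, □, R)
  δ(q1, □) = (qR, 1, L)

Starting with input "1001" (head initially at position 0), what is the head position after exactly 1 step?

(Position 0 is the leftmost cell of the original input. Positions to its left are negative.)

Execution trace (head position shown):
Step 0: [q0]1001  (head at position 0)
Step 1: move right → 0[qR]001  (head at position 1)

After 1 step, the head is at position 1.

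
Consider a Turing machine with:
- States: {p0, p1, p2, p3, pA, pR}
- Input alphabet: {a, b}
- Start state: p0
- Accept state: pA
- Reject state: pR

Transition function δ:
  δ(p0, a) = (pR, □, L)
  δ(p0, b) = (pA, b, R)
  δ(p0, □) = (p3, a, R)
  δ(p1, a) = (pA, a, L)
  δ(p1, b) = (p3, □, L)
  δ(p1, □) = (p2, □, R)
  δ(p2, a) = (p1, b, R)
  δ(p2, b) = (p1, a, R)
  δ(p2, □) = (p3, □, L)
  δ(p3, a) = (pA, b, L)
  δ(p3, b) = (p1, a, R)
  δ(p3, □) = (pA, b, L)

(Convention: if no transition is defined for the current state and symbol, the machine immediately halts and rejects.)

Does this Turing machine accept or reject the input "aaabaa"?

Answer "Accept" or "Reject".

Execution trace:
Initial: [p0]aaabaa
Step 1: δ(p0, a) = (pR, □, L) → [pR]□□aabaa

The machine reaches the reject state pR and halts.

Answer: Reject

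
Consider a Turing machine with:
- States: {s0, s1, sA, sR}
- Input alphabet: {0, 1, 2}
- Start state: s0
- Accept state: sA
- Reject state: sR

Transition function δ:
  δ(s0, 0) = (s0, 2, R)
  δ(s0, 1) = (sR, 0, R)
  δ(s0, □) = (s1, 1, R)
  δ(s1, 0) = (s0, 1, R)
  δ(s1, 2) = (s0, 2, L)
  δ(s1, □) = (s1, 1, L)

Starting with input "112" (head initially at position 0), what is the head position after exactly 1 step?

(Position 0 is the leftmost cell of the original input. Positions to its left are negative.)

Execution trace (head position shown):
Step 0: [s0]112  (head at position 0)
Step 1: move right → 0[sR]12  (head at position 1)

After 1 step, the head is at position 1.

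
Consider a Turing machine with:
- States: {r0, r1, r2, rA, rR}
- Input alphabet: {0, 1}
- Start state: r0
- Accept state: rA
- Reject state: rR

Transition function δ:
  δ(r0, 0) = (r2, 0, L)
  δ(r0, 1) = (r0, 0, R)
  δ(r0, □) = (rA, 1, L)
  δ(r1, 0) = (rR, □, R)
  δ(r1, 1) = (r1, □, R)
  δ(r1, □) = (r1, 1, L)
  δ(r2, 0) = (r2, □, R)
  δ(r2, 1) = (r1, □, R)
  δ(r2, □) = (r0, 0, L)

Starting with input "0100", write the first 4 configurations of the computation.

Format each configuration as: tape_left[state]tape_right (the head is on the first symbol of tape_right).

Transitions applied:
Step 1: δ(r0, 0) = (r2, 0, L)
Step 2: δ(r2, □) = (r0, 0, L)
Step 3: δ(r0, □) = (rA, 1, L)

The first 4 configurations are:
[r0]0100 ⊢ [r2]□0100 ⊢ [r0]□00100 ⊢ [rA]□100100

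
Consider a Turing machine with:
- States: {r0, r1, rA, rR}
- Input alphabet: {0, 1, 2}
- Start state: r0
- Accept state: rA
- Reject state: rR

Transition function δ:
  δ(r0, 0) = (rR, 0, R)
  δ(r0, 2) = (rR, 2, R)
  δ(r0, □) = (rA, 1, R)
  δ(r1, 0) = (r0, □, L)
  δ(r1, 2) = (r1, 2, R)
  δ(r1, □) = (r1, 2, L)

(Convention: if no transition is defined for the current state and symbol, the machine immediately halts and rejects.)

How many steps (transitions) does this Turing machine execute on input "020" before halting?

Execution trace:
Initial: [r0]020
Step 1: δ(r0, 0) = (rR, 0, R) → 0[rR]20

The machine reaches the reject state rR and halts.

The machine executed 1 step before halting.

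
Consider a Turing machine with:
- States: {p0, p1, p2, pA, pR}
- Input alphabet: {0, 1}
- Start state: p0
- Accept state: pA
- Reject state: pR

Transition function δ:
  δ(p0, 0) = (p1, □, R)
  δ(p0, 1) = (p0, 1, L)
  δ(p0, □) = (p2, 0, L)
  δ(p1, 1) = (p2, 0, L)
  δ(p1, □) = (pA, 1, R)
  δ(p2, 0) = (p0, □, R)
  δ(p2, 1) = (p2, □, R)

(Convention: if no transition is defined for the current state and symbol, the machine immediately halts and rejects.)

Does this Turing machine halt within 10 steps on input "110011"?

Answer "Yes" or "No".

Execution trace:
Initial: [p0]110011
Step 1: δ(p0, 1) = (p0, 1, L) → [p0]□110011
Step 2: δ(p0, □) = (p2, 0, L) → [p2]□0110011

No transition is defined for δ(p2, □). By convention the machine halts and rejects.
The machine halted after 2 steps (within the 10-step bound).

Answer: Yes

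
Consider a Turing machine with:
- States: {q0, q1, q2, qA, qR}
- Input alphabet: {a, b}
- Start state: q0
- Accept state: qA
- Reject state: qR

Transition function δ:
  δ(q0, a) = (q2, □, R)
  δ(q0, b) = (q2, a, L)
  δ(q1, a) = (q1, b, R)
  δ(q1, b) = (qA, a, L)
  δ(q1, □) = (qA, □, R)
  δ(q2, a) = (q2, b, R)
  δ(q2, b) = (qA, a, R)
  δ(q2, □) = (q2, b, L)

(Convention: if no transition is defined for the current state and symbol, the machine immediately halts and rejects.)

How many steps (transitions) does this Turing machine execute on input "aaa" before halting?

Execution trace:
Initial: [q0]aaa
Step 1: δ(q0, a) = (q2, □, R) → □[q2]aa
Step 2: δ(q2, a) = (q2, b, R) → □b[q2]a
Step 3: δ(q2, a) = (q2, b, R) → □bb[q2]□
Step 4: δ(q2, □) = (q2, b, L) → □b[q2]bb
Step 5: δ(q2, b) = (qA, a, R) → □ba[qA]b

The machine reaches the accept state qA and halts.

The machine executed 5 steps before halting.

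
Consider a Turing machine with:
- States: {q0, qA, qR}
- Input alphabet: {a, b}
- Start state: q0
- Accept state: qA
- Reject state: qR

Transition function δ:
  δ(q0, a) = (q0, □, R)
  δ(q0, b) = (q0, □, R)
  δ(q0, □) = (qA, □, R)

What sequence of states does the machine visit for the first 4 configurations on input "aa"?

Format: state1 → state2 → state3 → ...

Execution trace:
Initial: [q0]aa
Step 1: δ(q0, a) = (q0, □, R) → □[q0]a
Step 2: δ(q0, a) = (q0, □, R) → □□[q0]□
Step 3: δ(q0, □) = (qA, □, R) → □□□[qA]□

The machine reaches the accept state qA and halts.

State sequence: q0 → q0 → q0 → qA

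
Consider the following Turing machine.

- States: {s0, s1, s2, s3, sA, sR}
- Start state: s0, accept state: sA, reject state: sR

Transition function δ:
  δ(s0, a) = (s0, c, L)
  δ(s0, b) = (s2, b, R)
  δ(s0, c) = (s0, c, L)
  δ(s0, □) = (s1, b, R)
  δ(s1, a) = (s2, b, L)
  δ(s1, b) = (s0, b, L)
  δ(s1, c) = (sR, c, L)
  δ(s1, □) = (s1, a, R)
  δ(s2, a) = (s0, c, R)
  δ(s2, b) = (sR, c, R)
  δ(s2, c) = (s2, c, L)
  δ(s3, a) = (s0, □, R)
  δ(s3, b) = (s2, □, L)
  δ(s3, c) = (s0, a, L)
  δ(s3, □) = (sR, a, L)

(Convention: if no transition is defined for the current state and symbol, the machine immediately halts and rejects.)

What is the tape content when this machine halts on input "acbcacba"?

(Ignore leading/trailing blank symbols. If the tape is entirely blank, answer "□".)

Execution trace:
Initial: [s0]acbcacba
Step 1: δ(s0, a) = (s0, c, L) → [s0]□ccbcacba
Step 2: δ(s0, □) = (s1, b, R) → b[s1]ccbcacba
Step 3: δ(s1, c) = (sR, c, L) → [sR]bccbcacba

The machine reaches the reject state sR and halts.

Final tape (ignoring leading/trailing blanks): bccbcacba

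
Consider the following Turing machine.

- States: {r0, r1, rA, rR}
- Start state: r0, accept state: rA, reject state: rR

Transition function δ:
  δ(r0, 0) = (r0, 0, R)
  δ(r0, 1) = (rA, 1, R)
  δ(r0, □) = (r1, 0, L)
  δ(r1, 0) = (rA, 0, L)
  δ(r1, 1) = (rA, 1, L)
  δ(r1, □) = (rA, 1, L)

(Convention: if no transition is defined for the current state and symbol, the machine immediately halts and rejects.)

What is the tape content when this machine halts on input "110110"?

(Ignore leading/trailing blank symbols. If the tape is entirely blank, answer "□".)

Execution trace:
Initial: [r0]110110
Step 1: δ(r0, 1) = (rA, 1, R) → 1[rA]10110

The machine reaches the accept state rA and halts.

Final tape (ignoring leading/trailing blanks): 110110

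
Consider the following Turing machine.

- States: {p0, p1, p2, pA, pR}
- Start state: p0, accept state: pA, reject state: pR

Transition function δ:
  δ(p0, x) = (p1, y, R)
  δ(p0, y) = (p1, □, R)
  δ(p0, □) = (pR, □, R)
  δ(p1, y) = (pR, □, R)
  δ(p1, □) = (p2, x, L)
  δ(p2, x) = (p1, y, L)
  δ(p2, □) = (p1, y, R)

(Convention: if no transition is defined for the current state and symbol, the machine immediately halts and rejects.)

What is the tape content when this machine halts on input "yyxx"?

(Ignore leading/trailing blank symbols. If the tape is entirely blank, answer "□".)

Execution trace:
Initial: [p0]yyxx
Step 1: δ(p0, y) = (p1, □, R) → □[p1]yxx
Step 2: δ(p1, y) = (pR, □, R) → □□[pR]xx

The machine reaches the reject state pR and halts.

Final tape (ignoring leading/trailing blanks): xx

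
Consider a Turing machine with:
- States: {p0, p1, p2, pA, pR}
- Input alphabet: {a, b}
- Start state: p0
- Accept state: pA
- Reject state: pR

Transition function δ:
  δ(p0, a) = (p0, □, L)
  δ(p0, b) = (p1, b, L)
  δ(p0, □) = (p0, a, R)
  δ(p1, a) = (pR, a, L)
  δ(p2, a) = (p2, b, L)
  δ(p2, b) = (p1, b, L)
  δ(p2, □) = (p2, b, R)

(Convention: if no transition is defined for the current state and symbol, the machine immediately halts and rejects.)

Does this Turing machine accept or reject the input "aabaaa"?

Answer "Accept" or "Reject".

Execution trace:
Initial: [p0]aabaaa
Step 1: δ(p0, a) = (p0, □, L) → [p0]□□abaaa
Step 2: δ(p0, □) = (p0, a, R) → a[p0]□abaaa
Step 3: δ(p0, □) = (p0, a, R) → aa[p0]abaaa
Step 4: δ(p0, a) = (p0, □, L) → a[p0]a□baaa
Step 5: δ(p0, a) = (p0, □, L) → [p0]a□□baaa
Step 6: δ(p0, a) = (p0, □, L) → [p0]□□□□baaa
Step 7: δ(p0, □) = (p0, a, R) → a[p0]□□□baaa
Step 8: δ(p0, □) = (p0, a, R) → aa[p0]□□baaa
Step 9: δ(p0, □) = (p0, a, R) → aaa[p0]□baaa
Step 10: δ(p0, □) = (p0, a, R) → aaaa[p0]baaa
Step 11: δ(p0, b) = (p1, b, L) → aaa[p1]abaaa
Step 12: δ(p1, a) = (pR, a, L) → aa[pR]aabaaa

The machine reaches the reject state pR and halts.

Answer: Reject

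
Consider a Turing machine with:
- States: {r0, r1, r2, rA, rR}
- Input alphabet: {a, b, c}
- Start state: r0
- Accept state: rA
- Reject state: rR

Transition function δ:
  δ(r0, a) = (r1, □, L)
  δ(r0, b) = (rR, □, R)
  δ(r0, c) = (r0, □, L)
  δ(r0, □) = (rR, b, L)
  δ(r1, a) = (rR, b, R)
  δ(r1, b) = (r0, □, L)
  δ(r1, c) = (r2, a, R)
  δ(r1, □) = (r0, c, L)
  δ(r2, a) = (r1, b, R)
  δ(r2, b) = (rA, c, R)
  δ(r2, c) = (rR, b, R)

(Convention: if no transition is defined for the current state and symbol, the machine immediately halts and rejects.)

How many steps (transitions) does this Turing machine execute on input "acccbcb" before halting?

Execution trace:
Initial: [r0]acccbcb
Step 1: δ(r0, a) = (r1, □, L) → [r1]□□cccbcb
Step 2: δ(r1, □) = (r0, c, L) → [r0]□c□cccbcb
Step 3: δ(r0, □) = (rR, b, L) → [rR]□bc□cccbcb

The machine reaches the reject state rR and halts.

The machine executed 3 steps before halting.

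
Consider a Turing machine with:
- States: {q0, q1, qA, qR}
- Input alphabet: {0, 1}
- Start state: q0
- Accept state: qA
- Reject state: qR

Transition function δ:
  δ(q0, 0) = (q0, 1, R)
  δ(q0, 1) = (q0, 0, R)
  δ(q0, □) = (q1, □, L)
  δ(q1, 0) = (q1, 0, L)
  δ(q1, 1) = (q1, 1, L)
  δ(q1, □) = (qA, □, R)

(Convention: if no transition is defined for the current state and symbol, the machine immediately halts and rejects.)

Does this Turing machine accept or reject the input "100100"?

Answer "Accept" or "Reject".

Execution trace:
Initial: [q0]100100
Step 1: δ(q0, 1) = (q0, 0, R) → 0[q0]00100
Step 2: δ(q0, 0) = (q0, 1, R) → 01[q0]0100
Step 3: δ(q0, 0) = (q0, 1, R) → 011[q0]100
Step 4: δ(q0, 1) = (q0, 0, R) → 0110[q0]00
Step 5: δ(q0, 0) = (q0, 1, R) → 01101[q0]0
Step 6: δ(q0, 0) = (q0, 1, R) → 011011[q0]□
Step 7: δ(q0, □) = (q1, □, L) → 01101[q1]1□
Step 8: δ(q1, 1) = (q1, 1, L) → 0110[q1]11□
Step 9: δ(q1, 1) = (q1, 1, L) → 011[q1]011□
Step 10: δ(q1, 0) = (q1, 0, L) → 01[q1]1011□
Step 11: δ(q1, 1) = (q1, 1, L) → 0[q1]11011□
Step 12: δ(q1, 1) = (q1, 1, L) → [q1]011011□
Step 13: δ(q1, 0) = (q1, 0, L) → [q1]□011011□
Step 14: δ(q1, □) = (qA, □, R) → □[qA]011011□

The machine reaches the accept state qA and halts.

Answer: Accept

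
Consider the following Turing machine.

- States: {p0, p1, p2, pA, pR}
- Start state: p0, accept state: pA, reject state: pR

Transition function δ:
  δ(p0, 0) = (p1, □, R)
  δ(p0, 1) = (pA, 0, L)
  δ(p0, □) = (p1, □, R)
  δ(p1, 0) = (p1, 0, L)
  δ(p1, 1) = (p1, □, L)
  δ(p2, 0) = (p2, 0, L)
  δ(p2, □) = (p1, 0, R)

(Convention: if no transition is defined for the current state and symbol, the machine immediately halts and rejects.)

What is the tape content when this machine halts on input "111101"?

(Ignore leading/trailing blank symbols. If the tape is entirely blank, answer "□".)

Execution trace:
Initial: [p0]111101
Step 1: δ(p0, 1) = (pA, 0, L) → [pA]□011101

The machine reaches the accept state pA and halts.

Final tape (ignoring leading/trailing blanks): 011101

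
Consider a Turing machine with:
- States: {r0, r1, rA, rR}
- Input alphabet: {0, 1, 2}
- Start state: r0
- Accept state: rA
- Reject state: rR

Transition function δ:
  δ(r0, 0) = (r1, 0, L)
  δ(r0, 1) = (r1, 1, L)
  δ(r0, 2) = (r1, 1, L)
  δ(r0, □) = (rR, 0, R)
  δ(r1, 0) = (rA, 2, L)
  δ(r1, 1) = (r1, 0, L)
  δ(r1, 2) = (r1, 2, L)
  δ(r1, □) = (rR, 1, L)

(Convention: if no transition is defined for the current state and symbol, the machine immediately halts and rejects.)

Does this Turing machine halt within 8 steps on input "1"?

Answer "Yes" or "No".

Execution trace:
Initial: [r0]1
Step 1: δ(r0, 1) = (r1, 1, L) → [r1]□1
Step 2: δ(r1, □) = (rR, 1, L) → [rR]□11

The machine reaches the reject state rR and halts.
The machine halted after 2 steps (within the 8-step bound).

Answer: Yes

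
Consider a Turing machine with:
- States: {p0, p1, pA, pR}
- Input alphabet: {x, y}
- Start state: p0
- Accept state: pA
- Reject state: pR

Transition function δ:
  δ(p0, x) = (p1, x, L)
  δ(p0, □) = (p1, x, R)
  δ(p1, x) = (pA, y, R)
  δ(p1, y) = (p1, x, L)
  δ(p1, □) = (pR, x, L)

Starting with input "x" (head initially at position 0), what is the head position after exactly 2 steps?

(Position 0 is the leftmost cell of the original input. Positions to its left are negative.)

Execution trace (head position shown):
Step 0: [p0]x  (head at position 0)
Step 1: move left → [p1]□x  (head at position -1)
Step 2: move left → [pR]□xx  (head at position -2)

After 2 steps, the head is at position -2.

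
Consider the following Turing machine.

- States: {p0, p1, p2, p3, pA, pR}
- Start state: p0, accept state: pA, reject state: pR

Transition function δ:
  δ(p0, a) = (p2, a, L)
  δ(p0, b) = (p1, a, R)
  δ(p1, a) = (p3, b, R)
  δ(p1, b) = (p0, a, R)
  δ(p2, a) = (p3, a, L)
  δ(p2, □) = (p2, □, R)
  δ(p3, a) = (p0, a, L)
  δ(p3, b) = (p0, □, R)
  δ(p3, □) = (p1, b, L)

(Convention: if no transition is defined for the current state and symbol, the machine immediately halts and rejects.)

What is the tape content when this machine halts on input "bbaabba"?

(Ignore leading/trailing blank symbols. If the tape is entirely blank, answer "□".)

Execution trace:
Initial: [p0]bbaabba
Step 1: δ(p0, b) = (p1, a, R) → a[p1]baabba
Step 2: δ(p1, b) = (p0, a, R) → aa[p0]aabba
Step 3: δ(p0, a) = (p2, a, L) → a[p2]aaabba
Step 4: δ(p2, a) = (p3, a, L) → [p3]aaaabba
Step 5: δ(p3, a) = (p0, a, L) → [p0]□aaaabba

No transition is defined for δ(p0, □). By convention the machine halts and rejects.

Final tape (ignoring leading/trailing blanks): aaaabba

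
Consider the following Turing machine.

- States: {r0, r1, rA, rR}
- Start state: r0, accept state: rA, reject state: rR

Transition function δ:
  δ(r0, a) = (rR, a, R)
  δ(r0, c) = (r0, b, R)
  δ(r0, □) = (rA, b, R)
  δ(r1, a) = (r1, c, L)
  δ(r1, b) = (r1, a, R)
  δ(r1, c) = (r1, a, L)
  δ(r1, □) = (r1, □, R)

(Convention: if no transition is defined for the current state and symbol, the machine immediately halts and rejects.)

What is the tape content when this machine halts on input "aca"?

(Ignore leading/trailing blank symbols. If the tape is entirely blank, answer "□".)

Execution trace:
Initial: [r0]aca
Step 1: δ(r0, a) = (rR, a, R) → a[rR]ca

The machine reaches the reject state rR and halts.

Final tape (ignoring leading/trailing blanks): aca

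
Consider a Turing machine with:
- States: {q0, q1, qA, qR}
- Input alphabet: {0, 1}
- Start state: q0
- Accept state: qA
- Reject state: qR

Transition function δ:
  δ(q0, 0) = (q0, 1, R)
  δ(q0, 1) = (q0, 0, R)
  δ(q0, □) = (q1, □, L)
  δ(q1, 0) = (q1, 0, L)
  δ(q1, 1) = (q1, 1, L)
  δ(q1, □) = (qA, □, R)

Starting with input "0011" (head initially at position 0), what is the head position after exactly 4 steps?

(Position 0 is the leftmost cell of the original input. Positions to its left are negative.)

Execution trace (head position shown):
Step 0: [q0]0011  (head at position 0)
Step 1: move right → 1[q0]011  (head at position 1)
Step 2: move right → 11[q0]11  (head at position 2)
Step 3: move right → 110[q0]1  (head at position 3)
Step 4: move right → 1100[q0]□  (head at position 4)

After 4 steps, the head is at position 4.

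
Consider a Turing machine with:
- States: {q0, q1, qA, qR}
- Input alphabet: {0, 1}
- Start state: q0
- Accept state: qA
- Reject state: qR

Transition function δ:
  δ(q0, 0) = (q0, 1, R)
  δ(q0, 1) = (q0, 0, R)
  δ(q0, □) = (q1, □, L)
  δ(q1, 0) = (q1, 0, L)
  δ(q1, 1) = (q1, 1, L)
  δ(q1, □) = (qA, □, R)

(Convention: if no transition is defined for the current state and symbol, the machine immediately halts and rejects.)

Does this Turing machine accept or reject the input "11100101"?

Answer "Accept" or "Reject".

Execution trace:
Initial: [q0]11100101
Step 1: δ(q0, 1) = (q0, 0, R) → 0[q0]1100101
Step 2: δ(q0, 1) = (q0, 0, R) → 00[q0]100101
Step 3: δ(q0, 1) = (q0, 0, R) → 000[q0]00101
Step 4: δ(q0, 0) = (q0, 1, R) → 0001[q0]0101
Step 5: δ(q0, 0) = (q0, 1, R) → 00011[q0]101
Step 6: δ(q0, 1) = (q0, 0, R) → 000110[q0]01
Step 7: δ(q0, 0) = (q0, 1, R) → 0001101[q0]1
Step 8: δ(q0, 1) = (q0, 0, R) → 00011010[q0]□
Step 9: δ(q0, □) = (q1, □, L) → 0001101[q1]0□
Step 10: δ(q1, 0) = (q1, 0, L) → 000110[q1]10□
Step 11: δ(q1, 1) = (q1, 1, L) → 00011[q1]010□
Step 12: δ(q1, 0) = (q1, 0, L) → 0001[q1]1010□
Step 13: δ(q1, 1) = (q1, 1, L) → 000[q1]11010□
Step 14: δ(q1, 1) = (q1, 1, L) → 00[q1]011010□
Step 15: δ(q1, 0) = (q1, 0, L) → 0[q1]0011010□
Step 16: δ(q1, 0) = (q1, 0, L) → [q1]00011010□
Step 17: δ(q1, 0) = (q1, 0, L) → [q1]□00011010□
Step 18: δ(q1, □) = (qA, □, R) → □[qA]00011010□

The machine reaches the accept state qA and halts.

Answer: Accept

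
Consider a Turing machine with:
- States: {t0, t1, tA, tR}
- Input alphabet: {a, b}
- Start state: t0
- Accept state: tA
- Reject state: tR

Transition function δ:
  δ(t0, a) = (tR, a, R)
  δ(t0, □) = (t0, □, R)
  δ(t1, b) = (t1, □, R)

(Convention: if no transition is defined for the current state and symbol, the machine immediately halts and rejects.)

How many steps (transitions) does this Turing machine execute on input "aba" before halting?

Execution trace:
Initial: [t0]aba
Step 1: δ(t0, a) = (tR, a, R) → a[tR]ba

The machine reaches the reject state tR and halts.

The machine executed 1 step before halting.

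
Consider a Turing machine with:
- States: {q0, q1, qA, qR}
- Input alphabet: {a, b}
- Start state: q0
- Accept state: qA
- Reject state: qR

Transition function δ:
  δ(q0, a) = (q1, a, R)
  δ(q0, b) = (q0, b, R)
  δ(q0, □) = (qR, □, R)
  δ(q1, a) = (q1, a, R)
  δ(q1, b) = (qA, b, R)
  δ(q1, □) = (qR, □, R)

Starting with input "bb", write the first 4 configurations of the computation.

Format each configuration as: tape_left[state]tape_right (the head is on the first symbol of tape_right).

Transitions applied:
Step 1: δ(q0, b) = (q0, b, R)
Step 2: δ(q0, b) = (q0, b, R)
Step 3: δ(q0, □) = (qR, □, R)

The first 4 configurations are:
[q0]bb ⊢ b[q0]b ⊢ bb[q0]□ ⊢ bb□[qR]□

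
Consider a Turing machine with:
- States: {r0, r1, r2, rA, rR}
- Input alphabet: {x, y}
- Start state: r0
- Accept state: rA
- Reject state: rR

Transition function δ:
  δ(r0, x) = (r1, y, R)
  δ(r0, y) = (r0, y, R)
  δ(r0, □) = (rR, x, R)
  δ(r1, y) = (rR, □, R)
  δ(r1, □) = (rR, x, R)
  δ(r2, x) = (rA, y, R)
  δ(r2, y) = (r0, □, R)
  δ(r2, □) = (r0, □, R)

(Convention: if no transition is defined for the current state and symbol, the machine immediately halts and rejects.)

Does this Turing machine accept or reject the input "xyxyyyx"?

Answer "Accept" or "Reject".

Execution trace:
Initial: [r0]xyxyyyx
Step 1: δ(r0, x) = (r1, y, R) → y[r1]yxyyyx
Step 2: δ(r1, y) = (rR, □, R) → y□[rR]xyyyx

The machine reaches the reject state rR and halts.

Answer: Reject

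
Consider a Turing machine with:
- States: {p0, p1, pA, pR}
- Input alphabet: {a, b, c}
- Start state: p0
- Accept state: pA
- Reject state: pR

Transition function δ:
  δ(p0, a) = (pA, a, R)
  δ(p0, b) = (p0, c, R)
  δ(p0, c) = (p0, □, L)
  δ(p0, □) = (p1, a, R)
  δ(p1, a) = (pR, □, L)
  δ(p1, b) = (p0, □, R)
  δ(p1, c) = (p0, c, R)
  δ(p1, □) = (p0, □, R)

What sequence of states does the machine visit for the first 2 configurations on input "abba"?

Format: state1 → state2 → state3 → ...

Execution trace:
Initial: [p0]abba
Step 1: δ(p0, a) = (pA, a, R) → a[pA]bba

The machine reaches the accept state pA and halts.

State sequence: p0 → pA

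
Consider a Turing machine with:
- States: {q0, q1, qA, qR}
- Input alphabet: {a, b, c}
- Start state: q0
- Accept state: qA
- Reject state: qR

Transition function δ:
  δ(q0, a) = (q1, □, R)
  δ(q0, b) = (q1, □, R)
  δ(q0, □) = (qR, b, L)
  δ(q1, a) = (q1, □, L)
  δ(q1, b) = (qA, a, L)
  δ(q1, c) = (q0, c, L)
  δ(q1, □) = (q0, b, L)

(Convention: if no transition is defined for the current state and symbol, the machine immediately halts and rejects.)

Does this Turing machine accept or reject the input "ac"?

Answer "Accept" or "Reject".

Execution trace:
Initial: [q0]ac
Step 1: δ(q0, a) = (q1, □, R) → □[q1]c
Step 2: δ(q1, c) = (q0, c, L) → [q0]□c
Step 3: δ(q0, □) = (qR, b, L) → [qR]□bc

The machine reaches the reject state qR and halts.

Answer: Reject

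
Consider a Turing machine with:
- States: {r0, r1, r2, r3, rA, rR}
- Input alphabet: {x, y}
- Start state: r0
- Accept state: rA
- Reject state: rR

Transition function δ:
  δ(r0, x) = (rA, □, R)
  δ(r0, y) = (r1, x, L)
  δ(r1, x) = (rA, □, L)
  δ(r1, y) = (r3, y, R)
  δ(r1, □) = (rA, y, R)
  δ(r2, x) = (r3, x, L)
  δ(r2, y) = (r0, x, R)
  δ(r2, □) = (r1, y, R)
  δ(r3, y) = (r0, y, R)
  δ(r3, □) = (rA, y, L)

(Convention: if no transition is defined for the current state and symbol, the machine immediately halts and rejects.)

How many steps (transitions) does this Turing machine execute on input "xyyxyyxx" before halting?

Execution trace:
Initial: [r0]xyyxyyxx
Step 1: δ(r0, x) = (rA, □, R) → □[rA]yyxyyxx

The machine reaches the accept state rA and halts.

The machine executed 1 step before halting.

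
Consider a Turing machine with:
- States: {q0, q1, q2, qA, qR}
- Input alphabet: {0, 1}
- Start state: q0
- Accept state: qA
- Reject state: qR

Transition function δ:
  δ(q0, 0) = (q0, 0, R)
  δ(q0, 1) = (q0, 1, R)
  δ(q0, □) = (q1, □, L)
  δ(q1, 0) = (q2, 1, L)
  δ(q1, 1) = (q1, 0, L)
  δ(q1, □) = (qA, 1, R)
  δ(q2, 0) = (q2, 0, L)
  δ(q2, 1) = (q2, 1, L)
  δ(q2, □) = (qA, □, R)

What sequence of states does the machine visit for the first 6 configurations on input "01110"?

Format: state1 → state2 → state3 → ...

Execution trace:
Initial: [q0]01110
Step 1: δ(q0, 0) = (q0, 0, R) → 0[q0]1110
Step 2: δ(q0, 1) = (q0, 1, R) → 01[q0]110
Step 3: δ(q0, 1) = (q0, 1, R) → 011[q0]10
Step 4: δ(q0, 1) = (q0, 1, R) → 0111[q0]0
Step 5: δ(q0, 0) = (q0, 0, R) → 01110[q0]□

State sequence: q0 → q0 → q0 → q0 → q0 → q0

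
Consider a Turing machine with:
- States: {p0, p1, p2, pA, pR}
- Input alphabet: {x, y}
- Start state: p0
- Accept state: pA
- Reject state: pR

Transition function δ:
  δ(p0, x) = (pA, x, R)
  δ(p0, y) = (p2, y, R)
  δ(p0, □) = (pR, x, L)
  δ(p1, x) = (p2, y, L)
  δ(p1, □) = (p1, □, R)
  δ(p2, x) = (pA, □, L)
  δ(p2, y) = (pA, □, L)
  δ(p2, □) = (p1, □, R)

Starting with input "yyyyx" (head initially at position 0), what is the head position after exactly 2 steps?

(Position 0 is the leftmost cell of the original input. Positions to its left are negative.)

Execution trace (head position shown):
Step 0: [p0]yyyyx  (head at position 0)
Step 1: move right → y[p2]yyyx  (head at position 1)
Step 2: move left → [pA]y□yyx  (head at position 0)

After 2 steps, the head is at position 0.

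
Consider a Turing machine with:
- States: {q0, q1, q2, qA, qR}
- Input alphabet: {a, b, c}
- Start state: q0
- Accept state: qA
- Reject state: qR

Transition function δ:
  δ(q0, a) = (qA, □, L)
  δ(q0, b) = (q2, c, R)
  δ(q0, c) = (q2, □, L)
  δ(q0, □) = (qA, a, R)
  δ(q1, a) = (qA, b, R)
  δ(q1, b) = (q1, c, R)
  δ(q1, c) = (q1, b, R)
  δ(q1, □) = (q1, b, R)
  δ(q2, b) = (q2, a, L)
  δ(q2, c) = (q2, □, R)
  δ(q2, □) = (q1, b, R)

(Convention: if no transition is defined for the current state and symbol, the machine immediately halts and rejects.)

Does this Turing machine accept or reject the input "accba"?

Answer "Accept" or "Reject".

Execution trace:
Initial: [q0]accba
Step 1: δ(q0, a) = (qA, □, L) → [qA]□□ccba

The machine reaches the accept state qA and halts.

Answer: Accept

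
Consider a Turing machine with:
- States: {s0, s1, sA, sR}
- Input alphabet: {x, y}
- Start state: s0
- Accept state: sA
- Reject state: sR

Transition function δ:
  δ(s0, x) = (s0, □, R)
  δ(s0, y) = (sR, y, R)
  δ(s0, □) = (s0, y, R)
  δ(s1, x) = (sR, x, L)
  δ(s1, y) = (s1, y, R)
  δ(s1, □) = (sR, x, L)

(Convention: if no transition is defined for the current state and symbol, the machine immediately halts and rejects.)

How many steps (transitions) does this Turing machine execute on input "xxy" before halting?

Execution trace:
Initial: [s0]xxy
Step 1: δ(s0, x) = (s0, □, R) → □[s0]xy
Step 2: δ(s0, x) = (s0, □, R) → □□[s0]y
Step 3: δ(s0, y) = (sR, y, R) → □□y[sR]□

The machine reaches the reject state sR and halts.

The machine executed 3 steps before halting.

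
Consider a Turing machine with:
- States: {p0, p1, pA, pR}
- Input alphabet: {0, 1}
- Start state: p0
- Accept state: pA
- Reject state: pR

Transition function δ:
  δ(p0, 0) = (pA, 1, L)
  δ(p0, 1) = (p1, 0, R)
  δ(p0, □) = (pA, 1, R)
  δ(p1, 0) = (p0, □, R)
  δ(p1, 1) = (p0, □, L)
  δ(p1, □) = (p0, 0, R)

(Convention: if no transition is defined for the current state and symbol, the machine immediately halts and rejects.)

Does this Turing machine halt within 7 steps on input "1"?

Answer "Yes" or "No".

Execution trace:
Initial: [p0]1
Step 1: δ(p0, 1) = (p1, 0, R) → 0[p1]□
Step 2: δ(p1, □) = (p0, 0, R) → 00[p0]□
Step 3: δ(p0, □) = (pA, 1, R) → 001[pA]□

The machine reaches the accept state pA and halts.
The machine halted after 3 steps (within the 7-step bound).

Answer: Yes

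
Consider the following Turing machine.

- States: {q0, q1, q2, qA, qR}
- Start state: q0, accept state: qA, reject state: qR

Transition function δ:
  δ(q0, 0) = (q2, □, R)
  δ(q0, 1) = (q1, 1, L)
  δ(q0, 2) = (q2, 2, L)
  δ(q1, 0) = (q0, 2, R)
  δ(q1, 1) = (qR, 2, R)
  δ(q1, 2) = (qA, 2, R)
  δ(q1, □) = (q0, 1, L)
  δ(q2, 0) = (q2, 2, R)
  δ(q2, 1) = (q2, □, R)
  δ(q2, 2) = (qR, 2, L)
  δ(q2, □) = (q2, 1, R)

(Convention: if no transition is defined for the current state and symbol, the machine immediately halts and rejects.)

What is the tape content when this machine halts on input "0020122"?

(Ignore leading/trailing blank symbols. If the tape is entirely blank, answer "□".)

Execution trace:
Initial: [q0]0020122
Step 1: δ(q0, 0) = (q2, □, R) → □[q2]020122
Step 2: δ(q2, 0) = (q2, 2, R) → □2[q2]20122
Step 3: δ(q2, 2) = (qR, 2, L) → □[qR]220122

The machine reaches the reject state qR and halts.

Final tape (ignoring leading/trailing blanks): 220122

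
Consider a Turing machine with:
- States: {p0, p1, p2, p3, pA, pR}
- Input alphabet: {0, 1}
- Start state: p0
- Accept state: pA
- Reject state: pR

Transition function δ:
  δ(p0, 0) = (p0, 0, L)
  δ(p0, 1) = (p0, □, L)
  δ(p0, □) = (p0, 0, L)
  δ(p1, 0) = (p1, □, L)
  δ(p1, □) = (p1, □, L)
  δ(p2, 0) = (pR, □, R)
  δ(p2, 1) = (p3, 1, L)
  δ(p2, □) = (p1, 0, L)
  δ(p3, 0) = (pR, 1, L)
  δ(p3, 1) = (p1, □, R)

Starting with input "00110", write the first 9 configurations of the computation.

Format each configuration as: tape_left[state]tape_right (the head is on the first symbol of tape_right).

Transitions applied:
Step 1: δ(p0, 0) = (p0, 0, L)
Step 2: δ(p0, □) = (p0, 0, L)
Step 3: δ(p0, □) = (p0, 0, L)
Step 4: δ(p0, □) = (p0, 0, L)
Step 5: δ(p0, □) = (p0, 0, L)
Step 6: δ(p0, □) = (p0, 0, L)
Step 7: δ(p0, □) = (p0, 0, L)
Step 8: δ(p0, □) = (p0, 0, L)

The first 9 configurations are:
[p0]00110 ⊢ [p0]□00110 ⊢ [p0]□000110 ⊢ [p0]□0000110 ⊢ [p0]□00000110 ⊢ [p0]□000000110 ⊢ [p0]□0000000110 ⊢ [p0]□00000000110 ⊢ [p0]□000000000110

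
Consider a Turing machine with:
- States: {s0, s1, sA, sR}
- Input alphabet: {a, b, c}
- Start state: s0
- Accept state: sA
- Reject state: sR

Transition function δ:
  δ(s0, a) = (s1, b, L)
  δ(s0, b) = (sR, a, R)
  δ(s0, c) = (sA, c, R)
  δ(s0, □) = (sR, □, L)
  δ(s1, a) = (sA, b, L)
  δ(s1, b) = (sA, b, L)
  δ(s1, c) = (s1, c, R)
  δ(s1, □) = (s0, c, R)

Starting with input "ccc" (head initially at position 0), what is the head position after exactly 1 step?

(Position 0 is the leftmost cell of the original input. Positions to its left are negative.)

Execution trace (head position shown):
Step 0: [s0]ccc  (head at position 0)
Step 1: move right → c[sA]cc  (head at position 1)

After 1 step, the head is at position 1.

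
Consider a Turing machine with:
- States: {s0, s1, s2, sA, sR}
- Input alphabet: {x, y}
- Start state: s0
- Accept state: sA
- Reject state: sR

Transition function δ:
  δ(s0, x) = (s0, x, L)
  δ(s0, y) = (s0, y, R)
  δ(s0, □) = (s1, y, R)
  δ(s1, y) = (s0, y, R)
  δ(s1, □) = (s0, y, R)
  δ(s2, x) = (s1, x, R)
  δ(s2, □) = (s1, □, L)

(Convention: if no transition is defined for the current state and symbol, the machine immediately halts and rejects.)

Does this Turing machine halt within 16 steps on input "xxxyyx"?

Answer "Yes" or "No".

Execution trace:
Initial: [s0]xxxyyx
Step 1: δ(s0, x) = (s0, x, L) → [s0]□xxxyyx
Step 2: δ(s0, □) = (s1, y, R) → y[s1]xxxyyx

No transition is defined for δ(s1, x). By convention the machine halts and rejects.
The machine halted after 2 steps (within the 16-step bound).

Answer: Yes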